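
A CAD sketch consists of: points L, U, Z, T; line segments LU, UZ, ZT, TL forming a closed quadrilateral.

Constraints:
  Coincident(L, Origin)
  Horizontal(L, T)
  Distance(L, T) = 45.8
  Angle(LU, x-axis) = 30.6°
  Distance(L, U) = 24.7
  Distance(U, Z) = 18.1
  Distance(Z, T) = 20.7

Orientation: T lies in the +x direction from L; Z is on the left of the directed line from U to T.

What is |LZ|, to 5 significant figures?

42.669

Checks: |UZ| = 18.10 ✓; |ZT| = 20.70 ✓.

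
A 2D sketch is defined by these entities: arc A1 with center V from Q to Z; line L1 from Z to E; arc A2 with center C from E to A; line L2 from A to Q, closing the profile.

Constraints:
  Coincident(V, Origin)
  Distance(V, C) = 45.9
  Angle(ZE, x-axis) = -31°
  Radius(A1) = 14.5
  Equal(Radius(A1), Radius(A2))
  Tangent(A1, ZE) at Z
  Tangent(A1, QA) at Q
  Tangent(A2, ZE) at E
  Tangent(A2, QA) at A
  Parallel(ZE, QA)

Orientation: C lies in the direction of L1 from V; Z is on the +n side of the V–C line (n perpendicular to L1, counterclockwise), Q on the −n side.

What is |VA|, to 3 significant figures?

48.1

The slot axis is L1's direction at -31.0°, so u = (cos -31.0°, sin -31.0°) = (0.857, -0.515) and n = (−sin -31.0°, cos -31.0°) = (0.515, 0.857). V is at the origin and C lies 45.9 along u from V, so C = 45.9·u = (39.3, -23.6). Tangency of A1 to both parallel lines with radius 14.5 puts Z and Q at V ± 14.5·n: Z = (7.47, 12.4), Q = (-7.47, -12.4). Equal radii place E and A the same way about C: E = C + 14.5·n = (46.8, -11.2), A = C − 14.5·n = (31.9, -36.1). Then |VA| = |A − V| = 48.1.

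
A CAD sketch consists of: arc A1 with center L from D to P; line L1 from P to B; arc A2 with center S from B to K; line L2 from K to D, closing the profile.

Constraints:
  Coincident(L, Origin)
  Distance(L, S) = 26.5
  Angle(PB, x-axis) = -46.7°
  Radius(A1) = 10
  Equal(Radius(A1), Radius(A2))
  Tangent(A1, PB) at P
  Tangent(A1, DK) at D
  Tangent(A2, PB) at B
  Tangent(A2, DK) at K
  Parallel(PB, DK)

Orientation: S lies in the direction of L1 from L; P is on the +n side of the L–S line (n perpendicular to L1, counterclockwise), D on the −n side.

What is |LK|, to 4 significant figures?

28.32

Tangency of A1 to both parallel lines with radius 10.0 puts P and D at L ± 10.0·n: P = (7.278, 6.858), D = (-7.278, -6.858). Equal radii place B and K the same way about S: B = S + 10.0·n = (25.45, -12.43), K = S − 10.0·n = (10.90, -26.14). Then |LK| = |K − L| = 28.32.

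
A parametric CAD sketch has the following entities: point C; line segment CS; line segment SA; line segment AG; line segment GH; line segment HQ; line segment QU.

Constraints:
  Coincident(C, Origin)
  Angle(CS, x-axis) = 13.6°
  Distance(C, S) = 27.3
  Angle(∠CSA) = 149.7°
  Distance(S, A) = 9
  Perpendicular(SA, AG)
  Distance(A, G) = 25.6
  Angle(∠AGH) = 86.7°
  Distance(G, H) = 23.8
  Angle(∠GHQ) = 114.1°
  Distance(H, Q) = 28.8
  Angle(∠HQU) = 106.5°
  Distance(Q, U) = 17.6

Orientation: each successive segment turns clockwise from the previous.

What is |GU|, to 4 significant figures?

43.79

C is at the origin; CS runs at 13.6° with length 27.3, so S = (26.53, 6.419). ∠CSA = 149.7° gives SA at -16.70° from the x-axis; with |SA| = 9.0, A = (35.15, 3.833). The perpendicularity gives AG at right angles to SA, so AG runs at -106.7°; with |AG| = 25.6, G = (27.80, -20.69). ∠AGH = 86.7° gives GH at 160.0° from the x-axis; with |GH| = 23.8, H = (5.434, -12.55). ∠GHQ = 114.1° gives HQ at 94.10° from the x-axis; with |HQ| = 28.8, Q = (3.375, 16.18). ∠HQU = 106.5° gives QU at 20.60° from the x-axis; with |QU| = 17.6, U = (19.85, 22.37). Then |GU| = |U − G| = 43.79.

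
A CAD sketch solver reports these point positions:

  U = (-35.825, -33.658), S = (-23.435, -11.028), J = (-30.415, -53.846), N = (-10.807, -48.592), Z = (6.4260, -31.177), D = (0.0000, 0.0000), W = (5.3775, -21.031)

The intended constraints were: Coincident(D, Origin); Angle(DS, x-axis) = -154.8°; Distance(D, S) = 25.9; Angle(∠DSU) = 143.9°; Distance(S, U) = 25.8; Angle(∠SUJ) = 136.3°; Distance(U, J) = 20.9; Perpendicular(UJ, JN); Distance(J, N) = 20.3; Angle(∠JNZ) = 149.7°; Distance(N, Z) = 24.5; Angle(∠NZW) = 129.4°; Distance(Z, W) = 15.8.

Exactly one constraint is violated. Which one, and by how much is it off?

Distance(Z, W) = 15.8 — off by 5.60.

D = (0.00, 0.00) ✓; DS at -154.8° ✓; |DS| = 25.90 ✓; ∠DSU = 143.9° ✓; |SU| = 25.80 ✓; ∠SUJ = 136.3° ✓; |UJ| = 20.90 ✓; ∠(UJ, JN) = 90.00° ✓; |JN| = 20.30 ✓; ∠JNZ = 149.7° ✓; |NZ| = 24.50 ✓; ∠NZW = 129.4° ✓; |ZW| = 10.20 ✗.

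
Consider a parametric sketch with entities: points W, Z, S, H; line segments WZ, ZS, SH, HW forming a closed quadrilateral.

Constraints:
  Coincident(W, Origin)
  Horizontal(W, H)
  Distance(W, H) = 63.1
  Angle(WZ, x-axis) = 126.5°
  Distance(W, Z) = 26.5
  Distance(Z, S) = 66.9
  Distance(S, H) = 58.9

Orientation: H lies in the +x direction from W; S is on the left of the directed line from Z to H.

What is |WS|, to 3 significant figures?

69.2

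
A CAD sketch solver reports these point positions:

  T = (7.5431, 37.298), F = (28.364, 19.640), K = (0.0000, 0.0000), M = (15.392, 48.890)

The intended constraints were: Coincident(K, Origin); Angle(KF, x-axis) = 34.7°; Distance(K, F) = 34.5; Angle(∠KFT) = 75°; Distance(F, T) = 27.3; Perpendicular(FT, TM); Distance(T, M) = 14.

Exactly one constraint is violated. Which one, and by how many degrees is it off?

Perpendicular(FT, TM) — off by 6.20°.

K = (0.00, 0.00) ✓; KF at 34.70° ✓; |KF| = 34.50 ✓; ∠KFT = 75.00° ✓; |FT| = 27.30 ✓; ∠(FT, TM) = 83.80° ✗; |TM| = 14.00 ✓.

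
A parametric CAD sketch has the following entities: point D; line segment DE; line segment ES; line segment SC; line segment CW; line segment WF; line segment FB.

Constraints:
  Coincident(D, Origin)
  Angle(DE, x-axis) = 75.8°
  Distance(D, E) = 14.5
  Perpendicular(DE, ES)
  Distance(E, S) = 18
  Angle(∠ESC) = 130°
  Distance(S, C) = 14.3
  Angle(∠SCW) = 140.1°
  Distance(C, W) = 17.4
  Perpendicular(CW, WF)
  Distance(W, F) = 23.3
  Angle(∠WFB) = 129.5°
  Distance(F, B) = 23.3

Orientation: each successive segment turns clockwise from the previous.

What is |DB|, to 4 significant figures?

11.66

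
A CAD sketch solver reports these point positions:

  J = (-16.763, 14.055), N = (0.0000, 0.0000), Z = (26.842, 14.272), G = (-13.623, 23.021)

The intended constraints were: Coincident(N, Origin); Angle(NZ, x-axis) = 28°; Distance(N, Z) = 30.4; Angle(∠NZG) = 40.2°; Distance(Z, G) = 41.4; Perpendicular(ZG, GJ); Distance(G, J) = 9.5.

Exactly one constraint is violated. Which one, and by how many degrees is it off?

Perpendicular(ZG, GJ) — off by 7.10°.

N = (0.00, 0.00) ✓; NZ at 28.00° ✓; |NZ| = 30.40 ✓; ∠NZG = 40.20° ✓; |ZG| = 41.40 ✓; ∠(ZG, GJ) = 82.90° ✗; |GJ| = 9.500 ✓.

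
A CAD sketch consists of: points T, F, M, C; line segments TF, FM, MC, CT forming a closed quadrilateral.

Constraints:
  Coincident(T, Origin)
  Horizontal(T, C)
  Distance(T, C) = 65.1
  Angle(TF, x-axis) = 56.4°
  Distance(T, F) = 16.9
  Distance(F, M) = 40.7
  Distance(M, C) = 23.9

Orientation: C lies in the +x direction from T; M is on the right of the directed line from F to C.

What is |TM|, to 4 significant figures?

43.85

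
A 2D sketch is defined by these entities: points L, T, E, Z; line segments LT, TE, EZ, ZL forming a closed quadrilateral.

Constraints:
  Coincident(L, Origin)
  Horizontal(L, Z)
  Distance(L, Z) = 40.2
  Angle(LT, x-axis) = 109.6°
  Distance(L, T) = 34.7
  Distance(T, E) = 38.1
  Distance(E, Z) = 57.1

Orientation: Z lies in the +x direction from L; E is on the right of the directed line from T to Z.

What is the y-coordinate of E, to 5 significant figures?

-5.0766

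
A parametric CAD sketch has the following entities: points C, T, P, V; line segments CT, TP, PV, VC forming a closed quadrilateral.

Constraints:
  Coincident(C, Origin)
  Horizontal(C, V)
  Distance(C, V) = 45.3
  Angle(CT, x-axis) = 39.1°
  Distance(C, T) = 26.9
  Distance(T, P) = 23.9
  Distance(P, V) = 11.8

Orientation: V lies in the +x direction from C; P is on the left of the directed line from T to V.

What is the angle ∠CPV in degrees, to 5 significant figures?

80.466°

C is at the origin; CV is horizontal with |CV| = 45.3 and V in +x, so V = (45.3, 0). CT runs at 39.1° with |CT| = 26.9, so T = (20.876, 16.965). P is determined by |TP| = 23.9 and |PV| = 11.8 together: it lies at the intersection of circle(T, 23.9) and circle(V, 11.8). With |TV| = 29.738, the foot of the radical line on TV is 22.132 from T and the perpendicular offset is √(23.9² − 22.132²) = 9.0213. Taking the left-of-TV solution: P = (44.199, 11.749).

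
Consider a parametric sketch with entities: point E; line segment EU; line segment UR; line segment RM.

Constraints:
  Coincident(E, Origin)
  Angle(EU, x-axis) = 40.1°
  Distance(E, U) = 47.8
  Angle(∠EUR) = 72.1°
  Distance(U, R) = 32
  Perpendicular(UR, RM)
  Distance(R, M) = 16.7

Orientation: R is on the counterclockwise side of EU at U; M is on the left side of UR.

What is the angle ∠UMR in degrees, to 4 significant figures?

62.44°

E is at the origin; EU runs at 40.1° with length 47.8, so U = 47.8·(cos 40.1°, sin 40.1°) = (36.56, 30.79). ∠EUR = 72.1°, so UR runs at 40.1° + (180° − 72.1°) = 148.0° from the x-axis; with |UR| = 32.0, R = U + 32.0·(cos 148.0°, sin 148.0°) = (9.426, 47.75). The perpendicularity gives RM at right angles to UR; with |RM| = 16.7 on the left of UR, M = R + 16.7·(-0.5299, -0.8480) = (0.5761, 33.58). Then cos ∠UMR = MU·MR / (|MU||MR|), giving 62.44°.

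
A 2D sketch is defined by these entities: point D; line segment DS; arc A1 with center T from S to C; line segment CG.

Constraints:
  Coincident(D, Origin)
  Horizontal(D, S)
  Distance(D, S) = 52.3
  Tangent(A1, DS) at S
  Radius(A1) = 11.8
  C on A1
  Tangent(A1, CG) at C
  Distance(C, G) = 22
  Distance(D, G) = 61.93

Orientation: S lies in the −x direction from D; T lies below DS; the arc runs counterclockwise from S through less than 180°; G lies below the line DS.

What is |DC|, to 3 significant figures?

64.8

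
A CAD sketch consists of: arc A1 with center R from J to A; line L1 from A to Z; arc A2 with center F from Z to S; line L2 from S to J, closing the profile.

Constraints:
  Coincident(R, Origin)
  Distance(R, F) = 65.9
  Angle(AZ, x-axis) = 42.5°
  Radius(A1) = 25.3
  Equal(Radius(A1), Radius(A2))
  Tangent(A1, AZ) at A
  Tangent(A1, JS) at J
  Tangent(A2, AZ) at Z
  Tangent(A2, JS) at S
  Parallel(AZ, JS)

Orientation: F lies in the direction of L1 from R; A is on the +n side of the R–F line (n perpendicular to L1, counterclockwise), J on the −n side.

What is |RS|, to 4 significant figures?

70.59

The slot axis is L1's direction at 42.5°, so u = (cos 42.5°, sin 42.5°) = (0.7373, 0.6756) and n = (−sin 42.5°, cos 42.5°) = (-0.6756, 0.7373). R is at the origin and F lies 65.9 along u from R, so F = 65.9·u = (48.59, 44.52). Tangency of A1 to both parallel lines with radius 25.3 puts A and J at R ± 25.3·n: A = (-17.09, 18.65), J = (17.09, -18.65). Equal radii place Z and S the same way about F: Z = F + 25.3·n = (31.49, 63.17), S = F − 25.3·n = (65.68, 25.87). Then |RS| = |S − R| = 70.59.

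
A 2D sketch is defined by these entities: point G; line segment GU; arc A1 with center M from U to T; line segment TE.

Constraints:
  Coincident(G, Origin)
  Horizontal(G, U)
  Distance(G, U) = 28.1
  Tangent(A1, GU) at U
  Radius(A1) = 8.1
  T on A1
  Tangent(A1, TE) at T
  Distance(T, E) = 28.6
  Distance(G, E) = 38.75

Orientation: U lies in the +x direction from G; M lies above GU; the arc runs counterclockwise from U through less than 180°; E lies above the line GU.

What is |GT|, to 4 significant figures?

36.81

G is at the origin; G and U share the same y with |GU| = 28.1 and U on the +x side, so U = (28.10, 0.000). Tangency of A1 to GU means the radius MU is perpendicular to GU, so M = U + (0, 8.1) = (28.10, 8.100). Since MT ⟂ TE (tangency), |ME| = √(8.1² + 28.6²) = 29.72 regardless of where T sits on A1. So E lies on both circle(G, 38.75) and circle(M, 29.72); the above-GU intersection is E = (16.05, 35.27). T is the foot of the tangent from E: T = (34.33, 13.28).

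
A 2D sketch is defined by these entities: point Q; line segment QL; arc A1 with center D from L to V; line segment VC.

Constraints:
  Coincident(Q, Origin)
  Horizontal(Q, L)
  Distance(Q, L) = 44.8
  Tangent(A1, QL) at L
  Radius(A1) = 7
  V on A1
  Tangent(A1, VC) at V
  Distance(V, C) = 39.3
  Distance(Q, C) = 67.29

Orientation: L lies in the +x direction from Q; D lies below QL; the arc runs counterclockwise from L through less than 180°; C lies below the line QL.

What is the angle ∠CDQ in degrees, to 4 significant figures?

104.0°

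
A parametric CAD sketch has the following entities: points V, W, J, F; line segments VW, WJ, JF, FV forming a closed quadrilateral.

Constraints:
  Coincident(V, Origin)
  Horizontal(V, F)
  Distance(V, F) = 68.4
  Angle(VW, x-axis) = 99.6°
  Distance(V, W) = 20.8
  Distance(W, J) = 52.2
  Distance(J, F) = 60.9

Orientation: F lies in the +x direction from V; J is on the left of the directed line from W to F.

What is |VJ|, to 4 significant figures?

64.72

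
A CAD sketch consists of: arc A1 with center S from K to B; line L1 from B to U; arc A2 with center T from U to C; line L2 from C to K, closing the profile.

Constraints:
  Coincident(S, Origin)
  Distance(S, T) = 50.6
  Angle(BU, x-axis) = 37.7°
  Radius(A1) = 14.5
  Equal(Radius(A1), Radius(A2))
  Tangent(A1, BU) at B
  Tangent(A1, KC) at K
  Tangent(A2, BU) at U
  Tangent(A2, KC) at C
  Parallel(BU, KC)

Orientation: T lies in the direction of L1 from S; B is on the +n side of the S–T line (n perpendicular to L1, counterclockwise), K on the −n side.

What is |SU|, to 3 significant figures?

52.6

The slot axis is L1's direction at 37.7°, so u = (cos 37.7°, sin 37.7°) = (0.791, 0.612) and n = (−sin 37.7°, cos 37.7°) = (-0.612, 0.791). S is at the origin and T lies 50.6 along u from S, so T = 50.6·u = (40.0, 30.9). Tangency of A1 to both parallel lines with radius 14.5 puts B and K at S ± 14.5·n: B = (-8.87, 11.5), K = (8.87, -11.5). Equal radii place U and C the same way about T: U = T + 14.5·n = (31.2, 42.4), C = T − 14.5·n = (48.9, 19.5). Then |SU| = |U − S| = 52.6.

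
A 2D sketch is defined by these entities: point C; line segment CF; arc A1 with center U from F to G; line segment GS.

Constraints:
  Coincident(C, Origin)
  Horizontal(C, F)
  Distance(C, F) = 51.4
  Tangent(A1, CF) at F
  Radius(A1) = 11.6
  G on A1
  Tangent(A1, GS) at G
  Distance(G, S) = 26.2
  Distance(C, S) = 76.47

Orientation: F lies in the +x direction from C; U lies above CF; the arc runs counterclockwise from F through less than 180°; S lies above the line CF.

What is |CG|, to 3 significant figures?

63.4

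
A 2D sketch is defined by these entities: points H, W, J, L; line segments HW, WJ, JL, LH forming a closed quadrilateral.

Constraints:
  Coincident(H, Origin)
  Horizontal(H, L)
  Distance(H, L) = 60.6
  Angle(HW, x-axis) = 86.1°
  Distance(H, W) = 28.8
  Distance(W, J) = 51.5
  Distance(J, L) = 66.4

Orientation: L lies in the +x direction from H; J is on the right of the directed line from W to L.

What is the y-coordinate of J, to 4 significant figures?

-22.63

Checks: |WJ| = 51.50 ✓; |JL| = 66.40 ✓.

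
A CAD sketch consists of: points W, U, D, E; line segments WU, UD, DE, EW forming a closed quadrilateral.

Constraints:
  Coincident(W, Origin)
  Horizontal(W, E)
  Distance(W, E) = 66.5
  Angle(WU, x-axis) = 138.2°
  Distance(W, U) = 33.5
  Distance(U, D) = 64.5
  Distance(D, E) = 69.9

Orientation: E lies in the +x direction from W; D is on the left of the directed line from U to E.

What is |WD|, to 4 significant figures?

65.09

Checks: |WE| = 66.50 ✓; |WU| = 33.50 ✓; |UD| = 64.50 ✓; |DE| = 69.90 ✓.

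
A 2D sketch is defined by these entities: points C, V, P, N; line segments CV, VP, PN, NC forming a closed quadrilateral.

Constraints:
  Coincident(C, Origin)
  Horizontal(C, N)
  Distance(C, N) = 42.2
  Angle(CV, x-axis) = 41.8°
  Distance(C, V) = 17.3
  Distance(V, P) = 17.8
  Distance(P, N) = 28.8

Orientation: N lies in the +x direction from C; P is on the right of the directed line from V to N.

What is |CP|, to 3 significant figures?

15.4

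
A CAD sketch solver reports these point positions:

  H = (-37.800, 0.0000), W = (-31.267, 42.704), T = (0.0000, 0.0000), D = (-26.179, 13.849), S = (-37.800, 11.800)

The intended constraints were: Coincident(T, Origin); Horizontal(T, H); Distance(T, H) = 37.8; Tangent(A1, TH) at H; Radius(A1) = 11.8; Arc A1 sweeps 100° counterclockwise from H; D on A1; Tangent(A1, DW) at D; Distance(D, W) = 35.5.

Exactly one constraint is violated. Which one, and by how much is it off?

Distance(D, W) = 35.5 — off by 6.20.

T = (0.00, 0.00) ✓; T.y = 0.00, H.y = 0.00 ✓; |TH| = 37.80 ✓; ∠(SH, HT) = 90.00° ✓; |SH| = 11.80 ✓; bearing(S→D) − bearing(S→H) = 100.0° ✓; |SD| = 11.80 ✓; ∠(SD, DW) = 90.00° ✓; |DW| = 29.30 ✗.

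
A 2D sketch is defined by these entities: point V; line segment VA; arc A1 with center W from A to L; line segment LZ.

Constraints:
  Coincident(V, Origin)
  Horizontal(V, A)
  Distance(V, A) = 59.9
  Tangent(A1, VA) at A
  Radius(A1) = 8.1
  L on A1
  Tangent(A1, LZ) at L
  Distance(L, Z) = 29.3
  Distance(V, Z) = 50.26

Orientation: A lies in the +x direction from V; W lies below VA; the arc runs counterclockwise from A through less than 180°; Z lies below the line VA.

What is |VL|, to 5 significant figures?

52.825

Checks: |WL| = 8.100 ✓; ∠(WL, LZ) = 90.00° ✓; |LZ| = 29.30 ✓; |VZ| = 50.26 ✓.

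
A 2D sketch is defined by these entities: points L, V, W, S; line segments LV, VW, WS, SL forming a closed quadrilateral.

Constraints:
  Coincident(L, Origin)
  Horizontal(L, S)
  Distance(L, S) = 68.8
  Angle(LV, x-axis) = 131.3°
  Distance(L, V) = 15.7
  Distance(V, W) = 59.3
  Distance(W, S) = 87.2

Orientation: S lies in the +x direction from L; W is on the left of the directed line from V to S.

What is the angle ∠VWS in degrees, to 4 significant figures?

62.88°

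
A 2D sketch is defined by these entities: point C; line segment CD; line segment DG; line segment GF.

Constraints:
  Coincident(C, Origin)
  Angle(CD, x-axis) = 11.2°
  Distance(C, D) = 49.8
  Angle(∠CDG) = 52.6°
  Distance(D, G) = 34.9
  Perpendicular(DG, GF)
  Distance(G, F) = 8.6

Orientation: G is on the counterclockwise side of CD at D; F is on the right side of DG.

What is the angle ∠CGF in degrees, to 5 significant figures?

173.29°

C is at the origin; CD runs at 11.2° with length 49.8, so D = 49.8·(cos 11.2°, sin 11.2°) = (48.852, 9.6729). ∠CDG = 52.6°, so DG runs at 11.2° + (180° − 52.6°) = 138.60° from the x-axis; with |DG| = 34.9, G = D + 34.9·(cos 138.60°, sin 138.60°) = (22.673, 32.753). The perpendicularity gives GF at right angles to DG; with |GF| = 8.6 on the right of DG, F = G + 8.6·(0.66131, 0.75011) = (28.360, 39.204). Then cos ∠CGF = GC·GF / (|GC||GF|), giving 173.29°.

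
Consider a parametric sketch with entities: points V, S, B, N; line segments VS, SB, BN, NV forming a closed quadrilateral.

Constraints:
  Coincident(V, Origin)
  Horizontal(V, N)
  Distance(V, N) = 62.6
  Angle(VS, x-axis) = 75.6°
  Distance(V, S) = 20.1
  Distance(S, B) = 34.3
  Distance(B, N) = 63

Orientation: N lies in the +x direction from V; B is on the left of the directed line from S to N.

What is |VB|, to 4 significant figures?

53.86

V is at the origin; VN is horizontal with |VN| = 62.6 and N in +x, so N = (62.6, 0). VS runs at 75.6° with |VS| = 20.1, so S = (4.999, 19.47). B is determined by |SB| = 34.3 and |BN| = 63.0 together: it lies at the intersection of circle(S, 34.3) and circle(N, 63.0). With |SN| = 60.80, the foot of the radical line on SN is 7.437 from S and the perpendicular offset is √(34.3² − 7.437²) = 33.48. Taking the left-of-SN solution: B = (22.77, 48.81).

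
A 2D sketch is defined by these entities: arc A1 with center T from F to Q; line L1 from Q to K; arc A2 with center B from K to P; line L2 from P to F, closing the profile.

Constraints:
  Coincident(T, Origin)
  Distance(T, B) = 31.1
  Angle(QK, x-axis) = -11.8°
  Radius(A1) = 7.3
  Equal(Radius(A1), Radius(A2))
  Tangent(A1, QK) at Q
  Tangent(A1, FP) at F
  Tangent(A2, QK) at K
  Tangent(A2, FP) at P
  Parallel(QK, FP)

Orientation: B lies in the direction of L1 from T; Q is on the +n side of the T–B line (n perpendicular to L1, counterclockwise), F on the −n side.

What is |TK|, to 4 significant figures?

31.95

The slot axis is L1's direction at -11.8°, so u = (cos -11.8°, sin -11.8°) = (0.9789, -0.2045) and n = (−sin -11.8°, cos -11.8°) = (0.2045, 0.9789). T is at the origin and B lies 31.1 along u from T, so B = 31.1·u = (30.44, -6.360). Tangency of A1 to both parallel lines with radius 7.3 puts Q and F at T ± 7.3·n: Q = (1.493, 7.146), F = (-1.493, -7.146). Equal radii place K and P the same way about B: K = B + 7.3·n = (31.94, 0.7859), P = B − 7.3·n = (28.95, -13.51). Then |TK| = |K − T| = 31.95.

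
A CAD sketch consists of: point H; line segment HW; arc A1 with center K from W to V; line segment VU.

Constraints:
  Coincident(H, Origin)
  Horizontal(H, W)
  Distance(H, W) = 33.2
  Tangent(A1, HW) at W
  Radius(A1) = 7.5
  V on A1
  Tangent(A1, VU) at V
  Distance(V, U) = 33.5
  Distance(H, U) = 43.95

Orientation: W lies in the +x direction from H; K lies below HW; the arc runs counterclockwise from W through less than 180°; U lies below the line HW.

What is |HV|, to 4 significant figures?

26.55

Checks: |KV| = 7.500 ✓; ∠(KV, VU) = 90.00° ✓; |VU| = 33.50 ✓; |HU| = 43.95 ✓.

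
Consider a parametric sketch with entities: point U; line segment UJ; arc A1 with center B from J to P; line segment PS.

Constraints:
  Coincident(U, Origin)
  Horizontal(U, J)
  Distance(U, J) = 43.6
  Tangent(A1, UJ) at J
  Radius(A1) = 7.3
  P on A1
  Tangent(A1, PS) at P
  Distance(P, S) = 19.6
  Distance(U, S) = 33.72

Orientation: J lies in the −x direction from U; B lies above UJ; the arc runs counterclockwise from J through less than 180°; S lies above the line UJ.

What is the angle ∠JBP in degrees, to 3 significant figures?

58.2°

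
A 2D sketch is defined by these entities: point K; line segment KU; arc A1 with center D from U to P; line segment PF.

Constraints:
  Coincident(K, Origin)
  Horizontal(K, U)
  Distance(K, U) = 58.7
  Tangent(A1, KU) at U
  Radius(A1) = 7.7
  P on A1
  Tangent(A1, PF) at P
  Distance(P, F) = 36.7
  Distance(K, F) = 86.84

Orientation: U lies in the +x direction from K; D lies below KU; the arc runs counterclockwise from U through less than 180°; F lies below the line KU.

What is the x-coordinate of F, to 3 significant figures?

76.8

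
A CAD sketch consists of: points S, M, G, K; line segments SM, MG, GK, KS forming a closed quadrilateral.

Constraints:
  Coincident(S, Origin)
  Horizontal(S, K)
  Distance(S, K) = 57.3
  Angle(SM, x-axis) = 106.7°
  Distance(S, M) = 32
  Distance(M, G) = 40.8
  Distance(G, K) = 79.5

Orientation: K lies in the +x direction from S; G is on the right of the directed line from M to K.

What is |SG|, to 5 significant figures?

23.259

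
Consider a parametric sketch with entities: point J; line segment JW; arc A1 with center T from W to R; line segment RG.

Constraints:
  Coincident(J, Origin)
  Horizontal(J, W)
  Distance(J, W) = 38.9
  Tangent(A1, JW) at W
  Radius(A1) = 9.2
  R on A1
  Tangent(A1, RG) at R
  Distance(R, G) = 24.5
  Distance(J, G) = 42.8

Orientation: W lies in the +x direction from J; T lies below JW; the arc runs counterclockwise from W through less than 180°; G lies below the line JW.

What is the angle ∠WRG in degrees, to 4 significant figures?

137.6°

Checks: |TW| = 9.200 ✓; |TR| = 9.200 ✓; ∠(TR, RG) = 90.00° ✓; |RG| = 24.50 ✓; |JG| = 42.80 ✓.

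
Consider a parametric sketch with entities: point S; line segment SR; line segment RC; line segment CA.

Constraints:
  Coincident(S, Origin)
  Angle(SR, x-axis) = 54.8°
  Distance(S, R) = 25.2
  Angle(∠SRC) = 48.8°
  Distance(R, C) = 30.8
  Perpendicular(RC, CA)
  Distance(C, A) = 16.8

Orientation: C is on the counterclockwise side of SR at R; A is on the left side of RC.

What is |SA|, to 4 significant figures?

14.36

S is at the origin; SR runs at 54.8° with length 25.2, so R = 25.2·(cos 54.8°, sin 54.8°) = (14.53, 20.59). ∠SRC = 48.8°, so RC runs at 54.8° + (180° − 48.8°) = 186.0° from the x-axis; with |RC| = 30.8, C = R + 30.8·(cos 186.0°, sin 186.0°) = (-16.11, 17.37). The perpendicularity gives CA at right angles to RC; with |CA| = 16.8 on the left of RC, A = C + 16.8·(0.1045, -0.9945) = (-14.35, 0.6646). Then |SA| = |A − S| = 14.36.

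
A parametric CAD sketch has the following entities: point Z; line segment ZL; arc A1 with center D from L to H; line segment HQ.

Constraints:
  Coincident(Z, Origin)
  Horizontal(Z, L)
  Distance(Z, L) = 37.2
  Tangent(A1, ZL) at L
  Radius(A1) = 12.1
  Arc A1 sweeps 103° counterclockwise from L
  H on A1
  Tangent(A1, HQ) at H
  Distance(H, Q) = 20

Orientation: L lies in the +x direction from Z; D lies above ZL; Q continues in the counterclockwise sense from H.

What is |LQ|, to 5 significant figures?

35.075

Z is at the origin; ZL is horizontal with |ZL| = 37.2 and L on the +x side, so L = (37.200, 0.0000). Tangency of A1 to ZL means the radius DL is perpendicular to ZL, so D = L + (0, 12.1) = (37.200, 12.100). On A1, L sits at bearing -90° from D; a 103° counterclockwise sweep puts H at bearing 13°, so H = D + 12.1·(cos 13°, sin 13°) = (48.990, 14.822). Tangency of A1 to HQ means the radius DH is perpendicular to HQ, so HQ runs along (−sin 13°, cos 13°); with |HQ| = 20.0, Q = (44.491, 34.309). Then |LQ| = |Q − L| = 35.075.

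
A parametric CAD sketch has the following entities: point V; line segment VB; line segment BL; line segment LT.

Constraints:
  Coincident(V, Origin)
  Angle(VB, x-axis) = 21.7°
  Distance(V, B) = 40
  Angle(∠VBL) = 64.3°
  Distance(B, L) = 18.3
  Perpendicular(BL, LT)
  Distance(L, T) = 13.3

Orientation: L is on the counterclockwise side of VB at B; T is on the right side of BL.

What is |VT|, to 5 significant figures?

49.352

V is at the origin; VB runs at 21.7° with length 40.0, so B = 40.0·(cos 21.7°, sin 21.7°) = (37.165, 14.790). ∠VBL = 64.3°, so BL runs at 21.7° + (180° − 64.3°) = 137.40° from the x-axis; with |BL| = 18.3, L = B + 18.3·(cos 137.40°, sin 137.40°) = (23.695, 27.177). BL ⟂ LT; with |LT| = 13.3 on the right of BL, T = L + 13.3·(0.67688, 0.73610) = (32.697, 36.967). Then |VT| = |T − V| = 49.352.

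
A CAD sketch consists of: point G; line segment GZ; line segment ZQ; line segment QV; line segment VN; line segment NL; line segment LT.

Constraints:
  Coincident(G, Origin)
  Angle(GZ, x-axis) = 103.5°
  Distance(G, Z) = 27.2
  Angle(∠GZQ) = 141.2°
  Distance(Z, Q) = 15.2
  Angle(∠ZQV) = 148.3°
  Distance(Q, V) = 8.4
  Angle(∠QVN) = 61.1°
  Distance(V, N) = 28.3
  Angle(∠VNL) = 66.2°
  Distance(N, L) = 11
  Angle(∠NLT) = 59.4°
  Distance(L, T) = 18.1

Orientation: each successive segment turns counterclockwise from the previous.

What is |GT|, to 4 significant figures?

34.28

G is at the origin; GZ runs at 103.5° with length 27.2, so Z = (-6.350, 26.45). ∠GZQ = 141.2° gives ZQ at 142.3° from the x-axis; with |ZQ| = 15.2, Q = (-18.38, 35.74). ∠ZQV = 148.3° gives QV at 174.0° from the x-axis; with |QV| = 8.4, V = (-26.73, 36.62). ∠QVN = 61.1° gives VN at -67.10° from the x-axis; with |VN| = 28.3, N = (-15.72, 10.55). ∠VNL = 66.2° gives NL at 46.70° from the x-axis; with |NL| = 11.0, L = (-8.174, 18.56). ∠NLT = 59.4° gives LT at 167.3° from the x-axis; with |LT| = 18.1, T = (-25.83, 22.54). Then |GT| = |T − G| = 34.28.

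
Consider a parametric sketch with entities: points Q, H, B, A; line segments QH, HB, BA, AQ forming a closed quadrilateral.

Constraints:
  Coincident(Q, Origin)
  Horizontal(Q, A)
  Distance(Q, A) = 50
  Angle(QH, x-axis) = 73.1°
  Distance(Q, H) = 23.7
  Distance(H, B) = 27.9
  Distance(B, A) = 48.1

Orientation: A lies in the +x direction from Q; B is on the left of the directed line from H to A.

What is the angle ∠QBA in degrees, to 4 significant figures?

61.26°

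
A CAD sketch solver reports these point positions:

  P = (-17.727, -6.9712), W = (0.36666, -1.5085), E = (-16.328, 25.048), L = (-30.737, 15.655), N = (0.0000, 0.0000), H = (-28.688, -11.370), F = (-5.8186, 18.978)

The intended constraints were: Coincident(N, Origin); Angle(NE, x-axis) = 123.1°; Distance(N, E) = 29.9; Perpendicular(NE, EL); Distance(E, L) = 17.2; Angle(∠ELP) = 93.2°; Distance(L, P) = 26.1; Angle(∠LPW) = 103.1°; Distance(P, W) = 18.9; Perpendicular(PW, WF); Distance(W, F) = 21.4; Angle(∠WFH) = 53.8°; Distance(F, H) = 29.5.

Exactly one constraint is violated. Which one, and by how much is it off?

Distance(F, H) = 29.5 — off by 8.50.

N = (0.00, 0.00) ✓; NE at 123.1° ✓; |NE| = 29.90 ✓; ∠(NE, EL) = 90.00° ✓; |EL| = 17.20 ✓; ∠ELP = 93.20° ✓; |LP| = 26.10 ✓; ∠LPW = 103.1° ✓; |PW| = 18.90 ✓; ∠(PW, WF) = 90.00° ✓; |WF| = 21.40 ✓; ∠WFH = 53.80° ✓; |FH| = 38.00 ✗.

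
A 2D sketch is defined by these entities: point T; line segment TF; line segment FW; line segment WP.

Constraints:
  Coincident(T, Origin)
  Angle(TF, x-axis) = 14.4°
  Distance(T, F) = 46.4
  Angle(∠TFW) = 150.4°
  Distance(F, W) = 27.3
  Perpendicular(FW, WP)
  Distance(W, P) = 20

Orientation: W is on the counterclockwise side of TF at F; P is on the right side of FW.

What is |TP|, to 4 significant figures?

80.11

∠TFW = 150.4°, so FW runs at 14.4° + (180° − 150.4°) = 44.00° from the x-axis; with |FW| = 27.3, W = F + 27.3·(cos 44.00°, sin 44.00°) = (64.58, 30.50). FW ⟂ WP; with |WP| = 20.0 on the right of FW, P = W + 20.0·(0.6947, -0.7193) = (78.47, 16.12). Then |TP| = |P − T| = 80.11.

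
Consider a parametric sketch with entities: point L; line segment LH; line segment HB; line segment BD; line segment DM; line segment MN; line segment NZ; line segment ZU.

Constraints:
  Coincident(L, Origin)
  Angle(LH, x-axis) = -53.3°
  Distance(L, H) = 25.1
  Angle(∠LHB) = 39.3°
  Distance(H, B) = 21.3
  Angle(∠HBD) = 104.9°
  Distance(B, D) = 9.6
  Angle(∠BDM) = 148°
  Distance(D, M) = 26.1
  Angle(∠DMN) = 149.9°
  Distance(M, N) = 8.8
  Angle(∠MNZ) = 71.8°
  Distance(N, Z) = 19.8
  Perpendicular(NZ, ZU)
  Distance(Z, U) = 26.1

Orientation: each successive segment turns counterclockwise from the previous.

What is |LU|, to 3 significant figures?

7.30

L is at the origin; LH runs at -53.3° with length 25.1, so H = (15.0, -20.1). ∠LHB = 39.3° gives HB at 87.4° from the x-axis; with |HB| = 21.3, B = (16.0, 1.15). ∠HBD = 104.9° gives BD at 162° from the x-axis; with |BD| = 9.6, D = (6.81, 4.04). ∠BDM = 148.0° gives DM at -166° from the x-axis; with |DM| = 26.1, M = (-18.5, -2.49). ∠DMN = 149.9° gives MN at -135° from the x-axis; with |MN| = 8.8, N = (-24.7, -8.67). ∠MNZ = 71.8° gives NZ at -27.2° from the x-axis; with |NZ| = 19.8, Z = (-7.11, -17.7). The perpendicularity gives ZU at right angles to NZ, so ZU runs at 62.8°; with |ZU| = 26.1, U = (4.82, 5.49). Then |LU| = |U − L| = 7.30.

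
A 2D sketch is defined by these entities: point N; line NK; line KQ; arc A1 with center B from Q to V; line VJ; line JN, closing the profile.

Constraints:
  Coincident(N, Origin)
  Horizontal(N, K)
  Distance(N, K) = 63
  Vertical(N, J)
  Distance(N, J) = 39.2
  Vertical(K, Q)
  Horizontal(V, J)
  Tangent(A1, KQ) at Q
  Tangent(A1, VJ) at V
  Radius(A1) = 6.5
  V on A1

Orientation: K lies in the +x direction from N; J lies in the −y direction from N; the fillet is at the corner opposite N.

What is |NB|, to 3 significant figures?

65.3

N is at the origin; NK is horizontal with |NK| = 63.0 and K on the +x side, so K = (63.0, 0.00). N and J share the same x with |NJ| = 39.2 and J on the −y side, so J = (0.00, -39.2). The virtual corner opposite N is at (63.0, -39.2). A1 meets KQ tangentially, so BQ is at right angles to KQ and since A1 is tangent to VJ there, BV ⟂ VJ, with radius 6.5, so the center B sits 6.5 in from both sides at B = (56.5, -32.7). Then |NB| = |B − N| = 65.3.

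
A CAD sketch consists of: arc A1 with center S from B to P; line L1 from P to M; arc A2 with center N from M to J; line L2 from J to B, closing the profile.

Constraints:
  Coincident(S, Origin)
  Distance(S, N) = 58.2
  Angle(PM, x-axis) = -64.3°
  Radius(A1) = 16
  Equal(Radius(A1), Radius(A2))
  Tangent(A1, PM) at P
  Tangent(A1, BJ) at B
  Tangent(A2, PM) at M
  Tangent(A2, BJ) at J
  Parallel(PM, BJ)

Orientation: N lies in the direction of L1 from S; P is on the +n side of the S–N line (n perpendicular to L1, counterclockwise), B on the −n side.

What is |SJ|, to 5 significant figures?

60.359

Tangency of A1 to both parallel lines with radius 16.0 puts P and B at S ± 16.0·n: P = (14.417, 6.9385), B = (-14.417, -6.9385). Equal radii place M and J the same way about N: M = N + 16.0·n = (39.656, -45.504), J = N − 16.0·n = (10.822, -59.381). Then |SJ| = |J − S| = 60.359.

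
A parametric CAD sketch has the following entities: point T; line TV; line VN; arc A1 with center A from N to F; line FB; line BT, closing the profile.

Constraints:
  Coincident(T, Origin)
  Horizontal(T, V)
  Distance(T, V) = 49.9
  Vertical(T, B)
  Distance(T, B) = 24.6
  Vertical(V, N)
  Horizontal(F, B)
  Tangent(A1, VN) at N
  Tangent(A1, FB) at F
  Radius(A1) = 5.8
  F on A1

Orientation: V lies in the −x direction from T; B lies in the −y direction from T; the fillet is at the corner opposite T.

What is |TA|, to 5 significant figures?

47.940

T is at the origin; TV is horizontal with |TV| = 49.9 and V on the −x side, so V = (-49.900, 0.0000). TB is vertical with |TB| = 24.6 and B on the −y side, so B = (0.0000, -24.600). The virtual corner opposite T is at (-49.900, -24.600). The tangent condition forces AN to be normal to VN and the tangent condition forces AF to be normal to FB, with radius 5.8, so the center A sits 5.8 in from both sides at A = (-44.100, -18.800). Then |TA| = |A − T| = 47.940.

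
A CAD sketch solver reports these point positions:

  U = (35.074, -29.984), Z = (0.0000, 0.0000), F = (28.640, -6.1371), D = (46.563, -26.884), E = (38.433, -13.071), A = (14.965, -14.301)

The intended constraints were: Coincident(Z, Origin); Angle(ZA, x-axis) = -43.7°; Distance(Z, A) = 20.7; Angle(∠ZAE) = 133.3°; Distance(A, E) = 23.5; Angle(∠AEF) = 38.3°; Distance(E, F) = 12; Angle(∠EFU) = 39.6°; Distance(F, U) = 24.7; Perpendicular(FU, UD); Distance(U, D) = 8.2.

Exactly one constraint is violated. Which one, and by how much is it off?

Distance(U, D) = 8.2 — off by 3.70.

Z = (0.00, 0.00) ✓; ZA at -43.70° ✓; |ZA| = 20.70 ✓; ∠ZAE = 133.3° ✓; |AE| = 23.50 ✓; ∠AEF = 38.30° ✓; |EF| = 12.00 ✓; ∠EFU = 39.60° ✓; |FU| = 24.70 ✓; ∠(FU, UD) = 90.00° ✓; |UD| = 11.90 ✗.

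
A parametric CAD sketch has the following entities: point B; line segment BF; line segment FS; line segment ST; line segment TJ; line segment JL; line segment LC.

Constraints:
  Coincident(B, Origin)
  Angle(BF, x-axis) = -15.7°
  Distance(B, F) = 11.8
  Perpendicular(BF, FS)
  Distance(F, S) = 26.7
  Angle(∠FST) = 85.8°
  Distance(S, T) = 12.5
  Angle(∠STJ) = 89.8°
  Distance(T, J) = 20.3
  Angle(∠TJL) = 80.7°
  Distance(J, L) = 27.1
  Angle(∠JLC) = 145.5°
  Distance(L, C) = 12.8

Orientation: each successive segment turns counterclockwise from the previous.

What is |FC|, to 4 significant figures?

32.19

∠TJL = 80.7° gives JL at -2.000° from the x-axis; with |JL| = 27.1, L = (29.44, 4.151). ∠JLC = 145.5° gives LC at 32.50° from the x-axis; with |LC| = 12.8, C = (40.24, 11.03). Then |FC| = |C − F| = 32.19.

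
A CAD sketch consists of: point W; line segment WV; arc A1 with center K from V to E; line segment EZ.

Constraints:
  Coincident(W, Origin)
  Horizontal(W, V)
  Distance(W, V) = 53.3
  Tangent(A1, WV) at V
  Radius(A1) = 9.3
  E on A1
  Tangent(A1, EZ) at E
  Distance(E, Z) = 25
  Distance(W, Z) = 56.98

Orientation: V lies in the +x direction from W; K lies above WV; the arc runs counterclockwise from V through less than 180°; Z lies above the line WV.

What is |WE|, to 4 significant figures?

62.46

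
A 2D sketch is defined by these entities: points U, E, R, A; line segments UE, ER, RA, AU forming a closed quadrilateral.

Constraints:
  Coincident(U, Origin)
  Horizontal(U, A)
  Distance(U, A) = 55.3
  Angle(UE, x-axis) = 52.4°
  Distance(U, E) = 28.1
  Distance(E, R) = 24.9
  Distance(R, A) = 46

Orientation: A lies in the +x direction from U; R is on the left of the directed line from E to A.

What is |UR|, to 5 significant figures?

52.957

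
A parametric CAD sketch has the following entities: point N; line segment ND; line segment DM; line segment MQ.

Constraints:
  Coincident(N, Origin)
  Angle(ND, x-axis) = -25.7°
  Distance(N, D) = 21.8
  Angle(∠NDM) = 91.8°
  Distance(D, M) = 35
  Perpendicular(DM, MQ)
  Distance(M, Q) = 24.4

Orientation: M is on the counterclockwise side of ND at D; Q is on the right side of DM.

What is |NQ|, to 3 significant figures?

58.4

N is at the origin; ND runs at -25.7° with length 21.8, so D = 21.8·(cos -25.7°, sin -25.7°) = (19.6, -9.45). ∠NDM = 91.8°, so DM runs at -25.7° + (180° − 91.8°) = 62.5° from the x-axis; with |DM| = 35.0, M = D + 35.0·(cos 62.5°, sin 62.5°) = (35.8, 21.6). DM is perpendicular to MQ; with |MQ| = 24.4 on the right of DM, Q = M + 24.4·(0.887, -0.462) = (57.4, 10.3). Then |NQ| = |Q − N| = 58.4.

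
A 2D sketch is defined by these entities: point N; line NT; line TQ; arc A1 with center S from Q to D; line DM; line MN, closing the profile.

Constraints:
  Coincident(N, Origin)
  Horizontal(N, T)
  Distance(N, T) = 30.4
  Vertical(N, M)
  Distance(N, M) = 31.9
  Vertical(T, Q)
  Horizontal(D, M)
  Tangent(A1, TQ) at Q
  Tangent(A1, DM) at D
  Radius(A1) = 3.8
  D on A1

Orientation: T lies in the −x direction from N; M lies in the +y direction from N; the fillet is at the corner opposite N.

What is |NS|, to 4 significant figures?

38.69

N is at the origin; N and T share the same y with |NT| = 30.4 and T on the −x side, so T = (-30.40, 0.000). NM is vertical with |NM| = 31.9 and M on the +y side, so M = (0.000, 31.90). The virtual corner opposite N is at (-30.40, 31.90). The tangent condition forces SQ to be normal to TQ and tangency of A1 to DM means the radius SD is perpendicular to DM, with radius 3.8, so the center S sits 3.8 in from both sides at S = (-26.60, 28.10). Then |NS| = |S − N| = 38.69.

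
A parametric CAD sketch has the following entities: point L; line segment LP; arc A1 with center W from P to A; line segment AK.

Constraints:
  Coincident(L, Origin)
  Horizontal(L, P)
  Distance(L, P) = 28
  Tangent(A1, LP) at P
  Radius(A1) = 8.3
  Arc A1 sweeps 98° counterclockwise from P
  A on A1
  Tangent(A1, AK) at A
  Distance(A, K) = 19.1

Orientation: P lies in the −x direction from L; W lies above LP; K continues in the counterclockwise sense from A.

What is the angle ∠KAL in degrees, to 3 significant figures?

124°

L is at the origin; LP is horizontal with |LP| = 28.0 and P on the −x side, so P = (-28.0, 0.00). The tangent condition forces WP to be normal to LP, so W = P + (0, 8.3) = (-28.0, 8.30). On A1, P sits at bearing -90° from W; a 98° counterclockwise sweep puts A at bearing 8°, so A = W + 8.3·(cos 8°, sin 8°) = (-19.8, 9.46). A1 meets AK tangentially, so WA is at right angles to AK, so AK runs along (−sin 8°, cos 8°); with |AK| = 19.1, K = (-22.4, 28.4). Then cos ∠KAL = AK·AL / (|AK||AL|), giving 124°.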